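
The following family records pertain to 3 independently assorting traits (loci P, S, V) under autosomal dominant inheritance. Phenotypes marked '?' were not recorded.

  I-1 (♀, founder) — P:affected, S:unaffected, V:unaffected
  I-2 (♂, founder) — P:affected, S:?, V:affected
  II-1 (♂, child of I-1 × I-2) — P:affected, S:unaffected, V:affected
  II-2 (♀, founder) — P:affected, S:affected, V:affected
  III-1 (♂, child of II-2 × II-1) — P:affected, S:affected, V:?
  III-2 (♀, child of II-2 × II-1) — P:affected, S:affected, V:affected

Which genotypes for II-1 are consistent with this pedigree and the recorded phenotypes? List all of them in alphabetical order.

P/I-1 aff ·: Pp|PP
P/I-2 aff ·: Pp|PP
P/II-1 aff I-1×I-2: Pp|PP
P/II-2 aff ·: Pp|PP
P/III-1 aff II-2×II-1: Pp|PP
P/III-2 aff II-2×II-1: Pp|PP
⇒ P over [I-1,I-2,II-1,II-2,III-1,III-2]: 44 consistent
S/I-1 un ·: ss
S/I-2 ? ·: ss|Ss
S/II-1 un I-1×I-2: ss
S/II-2 aff ·: Ss|SS
S/III-1 aff II-2×II-1: Ss
S/III-2 aff II-2×II-1: Ss
⇒ S over [I-1,I-2,II-1,II-2,III-1,III-2]: 4 consistent
V/I-1 un ·: vv
V/I-2 aff ·: Vv|VV
V/II-1 aff I-1×I-2: Vv
V/II-2 aff ·: Vv|VV
V/III-1 ? II-2×II-1: vv|Vv|VV
V/III-2 aff II-2×II-1: Vv|VV
⇒ V over [I-1,I-2,II-1,II-2,III-1,III-2]: 20 consistent

II-1 ∈ {PP ss Vv, Pp ss Vv}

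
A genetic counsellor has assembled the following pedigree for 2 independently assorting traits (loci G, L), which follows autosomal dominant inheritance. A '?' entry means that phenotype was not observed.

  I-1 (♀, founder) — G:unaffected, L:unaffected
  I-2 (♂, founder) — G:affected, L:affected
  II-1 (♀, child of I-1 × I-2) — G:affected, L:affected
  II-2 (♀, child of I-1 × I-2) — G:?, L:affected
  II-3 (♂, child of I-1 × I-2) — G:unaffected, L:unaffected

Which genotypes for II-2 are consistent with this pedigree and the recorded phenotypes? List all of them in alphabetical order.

G/I-1 un ·: gg
G/I-2 aff ·: Gg
G/II-1 aff I-1×I-2: Gg
G/II-2 ? I-1×I-2: gg|Gg
G/II-3 un I-1×I-2: gg
⇒ G over [I-1,I-2,II-1,II-2,II-3]: 2 consistent
L/I-1 un ·: ll
L/I-2 aff ·: Ll
L/II-1 aff I-1×I-2: Ll
L/II-2 aff I-1×I-2: Ll
L/II-3 un I-1×I-2: ll
⇒ L over [I-1,I-2,II-1,II-2,II-3]: 1 consistent

II-2 ∈ {Gg Ll, gg Ll}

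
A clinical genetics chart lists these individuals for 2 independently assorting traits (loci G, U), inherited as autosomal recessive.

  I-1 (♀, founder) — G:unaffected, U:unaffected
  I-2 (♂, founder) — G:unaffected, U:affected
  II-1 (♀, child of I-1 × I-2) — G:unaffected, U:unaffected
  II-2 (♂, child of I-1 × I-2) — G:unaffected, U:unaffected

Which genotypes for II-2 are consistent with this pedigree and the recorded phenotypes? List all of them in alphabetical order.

II-2 ∈ {GG Uu, Gg Uu}

G/I-1 un ·: GG|Gg
G/I-2 un ·: GG|Gg
G/II-1 un I-1×I-2: GG|Gg
G/II-2 un I-1×I-2: GG|Gg
⇒ G over [I-1,I-2,II-1,II-2]: 13 consistent
U/I-1 un ·: UU|Uu
U/I-2 aff ·: uu
U/II-1 un I-1×I-2: Uu
U/II-2 un I-1×I-2: Uu
⇒ U over [I-1,I-2,II-1,II-2]: 2 consistent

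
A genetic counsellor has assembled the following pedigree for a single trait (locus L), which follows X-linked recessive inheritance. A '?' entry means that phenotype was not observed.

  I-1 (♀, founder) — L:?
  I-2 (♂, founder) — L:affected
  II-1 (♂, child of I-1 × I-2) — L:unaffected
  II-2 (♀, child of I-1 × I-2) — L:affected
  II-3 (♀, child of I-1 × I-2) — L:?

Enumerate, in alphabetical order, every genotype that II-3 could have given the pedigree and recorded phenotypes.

II-3 ∈ {X^LX^l, X^lX^l}

L/I-1 ? ·: X^LX^l
L/I-2 aff ·: X^lY
L/II-1 un I-1×I-2: X^LY
L/II-2 aff I-1×I-2: X^lX^l
L/II-3 ? I-1×I-2: X^LX^l|X^lX^l
⇒ L over [I-1,I-2,II-1,II-2,II-3]: 2 consistent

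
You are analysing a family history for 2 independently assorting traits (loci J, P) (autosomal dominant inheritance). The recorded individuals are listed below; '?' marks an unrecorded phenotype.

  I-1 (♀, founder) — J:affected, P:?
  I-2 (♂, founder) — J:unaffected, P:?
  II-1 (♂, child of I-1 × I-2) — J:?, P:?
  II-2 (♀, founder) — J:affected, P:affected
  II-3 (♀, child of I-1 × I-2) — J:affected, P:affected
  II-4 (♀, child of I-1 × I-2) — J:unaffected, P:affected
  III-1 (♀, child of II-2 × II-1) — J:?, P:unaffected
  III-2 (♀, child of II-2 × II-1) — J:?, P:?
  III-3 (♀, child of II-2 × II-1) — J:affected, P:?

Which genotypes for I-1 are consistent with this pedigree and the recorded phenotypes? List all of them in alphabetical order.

I-1 ∈ {Jj PP, Jj Pp, Jj pp}

J/I-1 aff ·: Jj
J/I-2 un ·: jj
J/II-1 ? I-1×I-2: jj|Jj
J/II-2 aff ·: Jj|JJ
J/II-3 aff I-1×I-2: Jj
J/II-4 un I-1×I-2: jj
J/III-1 ? II-2×II-1: jj|Jj|JJ
J/III-2 ? II-2×II-1: jj|Jj|JJ
J/III-3 aff II-2×II-1: Jj|JJ
⇒ J over [I-1,I-2,II-1,II-2,II-3,II-4,III-1,III-2,III-3]: 31 consistent
P/I-1 ? ·: pp|Pp|PP
P/I-2 ? ·: pp|Pp|PP
P/II-1 ? I-1×I-2: pp|Pp
P/II-2 aff ·: Pp
P/II-3 aff I-1×I-2: Pp|PP
P/II-4 aff I-1×I-2: Pp|PP
P/III-1 un II-2×II-1: pp
P/III-2 ? II-2×II-1: pp|Pp|PP
P/III-3 ? II-2×II-1: pp|Pp|PP
⇒ P over [I-1,I-2,II-1,II-2,II-3,II-4,III-1,III-2,III-3]: 168 consistent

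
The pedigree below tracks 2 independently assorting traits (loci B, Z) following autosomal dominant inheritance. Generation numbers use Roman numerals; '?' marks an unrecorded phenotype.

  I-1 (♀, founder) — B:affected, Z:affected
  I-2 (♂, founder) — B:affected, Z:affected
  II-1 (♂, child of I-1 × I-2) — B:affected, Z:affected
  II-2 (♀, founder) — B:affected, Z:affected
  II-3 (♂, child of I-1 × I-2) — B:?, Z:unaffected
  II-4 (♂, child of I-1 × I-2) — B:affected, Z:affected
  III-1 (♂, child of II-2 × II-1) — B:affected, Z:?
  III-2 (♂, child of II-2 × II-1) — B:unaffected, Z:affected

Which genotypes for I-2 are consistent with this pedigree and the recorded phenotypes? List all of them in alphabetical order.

I-2 ∈ {BB Zz, Bb Zz}

B/I-1 aff ·: Bb|BB
B/I-2 aff ·: Bb|BB
B/II-1 aff I-1×I-2: Bb
B/II-2 aff ·: Bb
B/II-3 ? I-1×I-2: bb|Bb|BB
B/II-4 aff I-1×I-2: Bb|BB
B/III-1 aff II-2×II-1: Bb|BB
B/III-2 un II-2×II-1: bb
⇒ B over [I-1,I-2,II-1,II-2,II-3,II-4,III-1,III-2]: 28 consistent
Z/I-1 aff ·: Zz
Z/I-2 aff ·: Zz
Z/II-1 aff I-1×I-2: Zz|ZZ
Z/II-2 aff ·: Zz|ZZ
Z/II-3 un I-1×I-2: zz
Z/II-4 aff I-1×I-2: Zz|ZZ
Z/III-1 ? II-2×II-1: zz|Zz|ZZ
Z/III-2 aff II-2×II-1: Zz|ZZ
⇒ Z over [I-1,I-2,II-1,II-2,II-3,II-4,III-1,III-2]: 30 consistent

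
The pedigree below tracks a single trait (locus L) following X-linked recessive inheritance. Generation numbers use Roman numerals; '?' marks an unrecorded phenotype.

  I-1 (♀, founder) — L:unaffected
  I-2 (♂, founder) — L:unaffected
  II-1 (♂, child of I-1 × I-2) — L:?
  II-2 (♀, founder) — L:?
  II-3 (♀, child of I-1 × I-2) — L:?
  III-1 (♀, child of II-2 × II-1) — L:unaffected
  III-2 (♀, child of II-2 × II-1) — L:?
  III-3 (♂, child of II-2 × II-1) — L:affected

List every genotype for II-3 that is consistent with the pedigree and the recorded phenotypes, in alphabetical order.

II-3 ∈ {X^LX^L, X^LX^l}

L/I-1 un ·: X^LX^L|X^LX^l
L/I-2 un ·: X^LY
L/II-1 ? I-1×I-2: X^LY|X^lY
L/II-2 ? ·: X^LX^l|X^lX^l
L/II-3 ? I-1×I-2: X^LX^L|X^LX^l
L/III-1 un II-2×II-1: X^LX^L|X^LX^l
L/III-2 ? II-2×II-1: X^LX^L|X^LX^l|X^lX^l
L/III-3 aff II-2×II-1: X^lY
⇒ L over [I-1,I-2,II-1,II-2,II-3,III-1,III-2,III-3]: 19 consistent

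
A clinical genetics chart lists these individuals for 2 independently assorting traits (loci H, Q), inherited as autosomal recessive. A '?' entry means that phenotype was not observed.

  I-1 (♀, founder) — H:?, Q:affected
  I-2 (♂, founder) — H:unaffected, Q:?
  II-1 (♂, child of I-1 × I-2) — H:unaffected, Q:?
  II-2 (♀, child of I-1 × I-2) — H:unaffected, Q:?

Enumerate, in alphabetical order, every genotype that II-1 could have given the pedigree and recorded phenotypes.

II-1 ∈ {HH Qq, HH qq, Hh Qq, Hh qq}

H/I-1 ? ·: HH|Hh|hh
H/I-2 un ·: HH|Hh
H/II-1 un I-1×I-2: HH|Hh
H/II-2 un I-1×I-2: HH|Hh
⇒ H over [I-1,I-2,II-1,II-2]: 15 consistent
Q/I-1 aff ·: qq
Q/I-2 ? ·: QQ|Qq|qq
Q/II-1 ? I-1×I-2: Qq|qq
Q/II-2 ? I-1×I-2: Qq|qq
⇒ Q over [I-1,I-2,II-1,II-2]: 6 consistent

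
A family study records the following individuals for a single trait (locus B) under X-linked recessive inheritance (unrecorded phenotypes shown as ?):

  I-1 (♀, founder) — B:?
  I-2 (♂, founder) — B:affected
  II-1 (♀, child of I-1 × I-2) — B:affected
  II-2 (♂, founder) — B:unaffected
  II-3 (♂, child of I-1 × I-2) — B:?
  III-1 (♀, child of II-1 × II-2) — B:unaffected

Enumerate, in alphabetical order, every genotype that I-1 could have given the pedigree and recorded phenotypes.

B/I-1 ? ·: X^BX^b|X^bX^b
B/I-2 aff ·: X^bY
B/II-1 aff I-1×I-2: X^bX^b
B/II-2 un ·: X^BY
B/II-3 ? I-1×I-2: X^BY|X^bY
B/III-1 un II-1×II-2: X^BX^b
⇒ B over [I-1,I-2,II-1,II-2,II-3,III-1]: 3 consistent

I-1 ∈ {X^BX^b, X^bX^b}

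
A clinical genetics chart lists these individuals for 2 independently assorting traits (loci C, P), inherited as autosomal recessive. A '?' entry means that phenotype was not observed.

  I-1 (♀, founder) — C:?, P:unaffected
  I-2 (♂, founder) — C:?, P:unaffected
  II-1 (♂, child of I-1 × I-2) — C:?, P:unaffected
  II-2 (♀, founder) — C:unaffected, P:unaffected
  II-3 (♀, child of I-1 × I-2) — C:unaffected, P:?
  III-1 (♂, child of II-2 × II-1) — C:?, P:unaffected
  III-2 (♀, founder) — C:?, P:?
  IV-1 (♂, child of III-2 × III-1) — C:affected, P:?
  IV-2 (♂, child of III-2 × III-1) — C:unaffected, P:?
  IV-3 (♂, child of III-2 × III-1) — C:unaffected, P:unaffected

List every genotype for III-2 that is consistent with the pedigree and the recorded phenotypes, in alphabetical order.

C/I-1 ? ·: CC|Cc|cc
C/I-2 ? ·: CC|Cc|cc
C/II-1 ? I-1×I-2: CC|Cc|cc
C/II-2 un ·: CC|Cc
C/II-3 un I-1×I-2: CC|Cc
C/III-1 ? II-2×II-1: Cc|cc
C/III-2 ? ·: Cc|cc
C/IV-1 aff III-2×III-1: cc
C/IV-2 un III-2×III-1: CC|Cc
C/IV-3 un III-2×III-1: CC|Cc
⇒ C over [I-1,I-2,II-1,II-2,II-3,III-1,III-2,IV-1,IV-2,IV-3]: 189 consistent
P/I-1 un ·: PP|Pp
P/I-2 un ·: PP|Pp
P/II-1 un I-1×I-2: PP|Pp
P/II-2 un ·: PP|Pp
P/II-3 ? I-1×I-2: PP|Pp|pp
P/III-1 un II-2×II-1: PP|Pp
P/III-2 ? ·: PP|Pp|pp
P/IV-1 ? III-2×III-1: PP|Pp|pp
P/IV-2 ? III-2×III-1: PP|Pp|pp
P/IV-3 un III-2×III-1: PP|Pp
⇒ P over [I-1,I-2,II-1,II-2,II-3,III-1,III-2,IV-1,IV-2,IV-3]: 960 consistent

III-2 ∈ {Cc PP, Cc Pp, Cc pp, cc PP, cc Pp, cc pp}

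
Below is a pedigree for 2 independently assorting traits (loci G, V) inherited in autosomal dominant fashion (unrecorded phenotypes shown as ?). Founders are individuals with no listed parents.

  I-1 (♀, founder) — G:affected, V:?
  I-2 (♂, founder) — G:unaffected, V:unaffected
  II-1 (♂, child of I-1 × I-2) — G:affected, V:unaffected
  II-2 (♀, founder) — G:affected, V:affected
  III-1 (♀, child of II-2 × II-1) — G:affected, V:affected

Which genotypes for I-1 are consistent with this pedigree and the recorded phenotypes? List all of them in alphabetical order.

G/I-1 aff ·: Gg|GG
G/I-2 un ·: gg
G/II-1 aff I-1×I-2: Gg
G/II-2 aff ·: Gg|GG
G/III-1 aff II-2×II-1: Gg|GG
⇒ G over [I-1,I-2,II-1,II-2,III-1]: 8 consistent
V/I-1 ? ·: vv|Vv
V/I-2 un ·: vv
V/II-1 un I-1×I-2: vv
V/II-2 aff ·: Vv|VV
V/III-1 aff II-2×II-1: Vv
⇒ V over [I-1,I-2,II-1,II-2,III-1]: 4 consistent

I-1 ∈ {GG Vv, GG vv, Gg Vv, Gg vv}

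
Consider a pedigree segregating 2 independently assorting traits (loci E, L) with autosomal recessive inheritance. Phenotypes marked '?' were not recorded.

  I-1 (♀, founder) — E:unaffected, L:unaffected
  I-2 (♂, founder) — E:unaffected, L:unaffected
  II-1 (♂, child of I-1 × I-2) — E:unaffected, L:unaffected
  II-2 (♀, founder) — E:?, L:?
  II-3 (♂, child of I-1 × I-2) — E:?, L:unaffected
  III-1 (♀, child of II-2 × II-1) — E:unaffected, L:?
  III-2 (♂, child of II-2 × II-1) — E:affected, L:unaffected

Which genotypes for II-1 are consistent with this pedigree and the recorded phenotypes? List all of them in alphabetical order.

E/I-1 un ·: EE|Ee
E/I-2 un ·: EE|Ee
E/II-1 un I-1×I-2: Ee
E/II-2 ? ·: Ee|ee
E/II-3 ? I-1×I-2: EE|Ee|ee
E/III-1 un II-2×II-1: EE|Ee
E/III-2 aff II-2×II-1: ee
⇒ E over [I-1,I-2,II-1,II-2,II-3,III-1,III-2]: 21 consistent
L/I-1 un ·: LL|Ll
L/I-2 un ·: LL|Ll
L/II-1 un I-1×I-2: LL|Ll
L/II-2 ? ·: LL|Ll|ll
L/II-3 un I-1×I-2: LL|Ll
L/III-1 ? II-2×II-1: LL|Ll|ll
L/III-2 un II-2×II-1: LL|Ll
⇒ L over [I-1,I-2,II-1,II-2,II-3,III-1,III-2]: 114 consistent

II-1 ∈ {Ee LL, Ee Ll}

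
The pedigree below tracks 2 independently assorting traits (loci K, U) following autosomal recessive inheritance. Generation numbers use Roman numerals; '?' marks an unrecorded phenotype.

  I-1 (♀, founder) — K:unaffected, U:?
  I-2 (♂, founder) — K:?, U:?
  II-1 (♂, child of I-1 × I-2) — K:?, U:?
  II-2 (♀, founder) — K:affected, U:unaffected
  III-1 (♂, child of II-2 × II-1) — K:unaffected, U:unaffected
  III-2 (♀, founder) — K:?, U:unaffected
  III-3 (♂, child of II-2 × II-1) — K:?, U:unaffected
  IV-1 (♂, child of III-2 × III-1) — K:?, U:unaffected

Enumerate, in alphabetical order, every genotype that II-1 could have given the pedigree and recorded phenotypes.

K/I-1 un ·: KK|Kk
K/I-2 ? ·: KK|Kk|kk
K/II-1 ? I-1×I-2: KK|Kk
K/II-2 aff ·: kk
K/III-1 un II-2×II-1: Kk
K/III-2 ? ·: KK|Kk|kk
K/III-3 ? II-2×II-1: Kk|kk
K/IV-1 ? III-2×III-1: KK|Kk|kk
⇒ K over [I-1,I-2,II-1,II-2,III-1,III-2,III-3,IV-1]: 98 consistent
U/I-1 ? ·: UU|Uu|uu
U/I-2 ? ·: UU|Uu|uu
U/II-1 ? I-1×I-2: UU|Uu|uu
U/II-2 un ·: UU|Uu
U/III-1 un II-2×II-1: UU|Uu
U/III-2 un ·: UU|Uu
U/III-3 un II-2×II-1: UU|Uu
U/IV-1 un III-2×III-1: UU|Uu
⇒ U over [I-1,I-2,II-1,II-2,III-1,III-2,III-3,IV-1]: 296 consistent

II-1 ∈ {KK UU, KK Uu, KK uu, Kk UU, Kk Uu, Kk uu}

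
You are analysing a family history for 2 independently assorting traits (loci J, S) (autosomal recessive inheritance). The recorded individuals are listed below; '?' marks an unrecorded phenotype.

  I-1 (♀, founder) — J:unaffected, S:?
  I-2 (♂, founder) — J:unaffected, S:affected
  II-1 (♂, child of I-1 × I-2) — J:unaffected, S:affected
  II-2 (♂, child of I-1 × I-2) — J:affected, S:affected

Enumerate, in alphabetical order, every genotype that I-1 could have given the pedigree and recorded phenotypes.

J/I-1 un ·: Jj
J/I-2 un ·: Jj
J/II-1 un I-1×I-2: JJ|Jj
J/II-2 aff I-1×I-2: jj
⇒ J over [I-1,I-2,II-1,II-2]: 2 consistent
S/I-1 ? ·: Ss|ss
S/I-2 aff ·: ss
S/II-1 aff I-1×I-2: ss
S/II-2 aff I-1×I-2: ss
⇒ S over [I-1,I-2,II-1,II-2]: 2 consistent

I-1 ∈ {Jj Ss, Jj ss}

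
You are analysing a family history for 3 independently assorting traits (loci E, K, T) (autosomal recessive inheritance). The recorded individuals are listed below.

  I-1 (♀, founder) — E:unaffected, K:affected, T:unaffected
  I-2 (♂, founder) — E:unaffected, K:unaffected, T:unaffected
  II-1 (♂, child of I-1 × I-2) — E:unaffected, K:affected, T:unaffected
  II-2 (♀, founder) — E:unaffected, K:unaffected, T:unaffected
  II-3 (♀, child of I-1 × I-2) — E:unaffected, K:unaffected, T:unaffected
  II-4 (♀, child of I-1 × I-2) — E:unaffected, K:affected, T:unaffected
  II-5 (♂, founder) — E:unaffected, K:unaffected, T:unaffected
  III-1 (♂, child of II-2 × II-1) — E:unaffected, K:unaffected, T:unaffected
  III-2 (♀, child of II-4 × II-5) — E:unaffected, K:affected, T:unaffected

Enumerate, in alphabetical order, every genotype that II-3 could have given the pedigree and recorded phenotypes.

II-3 ∈ {EE Kk TT, EE Kk Tt, Ee Kk TT, Ee Kk Tt}

E/I-1 un ·: EE|Ee
E/I-2 un ·: EE|Ee
E/II-1 un I-1×I-2: EE|Ee
E/II-2 un ·: EE|Ee
E/II-3 un I-1×I-2: EE|Ee
E/II-4 un I-1×I-2: EE|Ee
E/II-5 un ·: EE|Ee
E/III-1 un II-2×II-1: EE|Ee
E/III-2 un II-4×II-5: EE|Ee
⇒ E over [I-1,I-2,II-1,II-2,II-3,II-4,II-5,III-1,III-2]: 303 consistent
K/I-1 aff ·: kk
K/I-2 un ·: Kk
K/II-1 aff I-1×I-2: kk
K/II-2 un ·: KK|Kk
K/II-3 un I-1×I-2: Kk
K/II-4 aff I-1×I-2: kk
K/II-5 un ·: Kk
K/III-1 un II-2×II-1: Kk
K/III-2 aff II-4×II-5: kk
⇒ K over [I-1,I-2,II-1,II-2,II-3,II-4,II-5,III-1,III-2]: 2 consistent
T/I-1 un ·: TT|Tt
T/I-2 un ·: TT|Tt
T/II-1 un I-1×I-2: TT|Tt
T/II-2 un ·: TT|Tt
T/II-3 un I-1×I-2: TT|Tt
T/II-4 un I-1×I-2: TT|Tt
T/II-5 un ·: TT|Tt
T/III-1 un II-2×II-1: TT|Tt
T/III-2 un II-4×II-5: TT|Tt
⇒ T over [I-1,I-2,II-1,II-2,II-3,II-4,II-5,III-1,III-2]: 303 consistent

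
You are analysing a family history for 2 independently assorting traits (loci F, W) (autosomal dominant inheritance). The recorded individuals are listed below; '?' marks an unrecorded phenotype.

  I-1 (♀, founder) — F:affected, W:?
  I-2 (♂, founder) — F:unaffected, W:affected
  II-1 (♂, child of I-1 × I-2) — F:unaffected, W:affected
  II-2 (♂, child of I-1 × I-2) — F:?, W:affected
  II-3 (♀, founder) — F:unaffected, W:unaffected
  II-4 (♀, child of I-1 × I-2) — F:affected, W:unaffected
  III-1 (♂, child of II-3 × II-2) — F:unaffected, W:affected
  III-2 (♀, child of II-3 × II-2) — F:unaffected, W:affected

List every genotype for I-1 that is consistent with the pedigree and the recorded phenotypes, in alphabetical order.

I-1 ∈ {Ff Ww, Ff ww}

F/I-1 aff ·: Ff
F/I-2 un ·: ff
F/II-1 un I-1×I-2: ff
F/II-2 ? I-1×I-2: ff|Ff
F/II-3 un ·: ff
F/II-4 aff I-1×I-2: Ff
F/III-1 un II-3×II-2: ff
F/III-2 un II-3×II-2: ff
⇒ F over [I-1,I-2,II-1,II-2,II-3,II-4,III-1,III-2]: 2 consistent
W/I-1 ? ·: ww|Ww
W/I-2 aff ·: Ww
W/II-1 aff I-1×I-2: Ww|WW
W/II-2 aff I-1×I-2: Ww|WW
W/II-3 un ·: ww
W/II-4 un I-1×I-2: ww
W/III-1 aff II-3×II-2: Ww
W/III-2 aff II-3×II-2: Ww
⇒ W over [I-1,I-2,II-1,II-2,II-3,II-4,III-1,III-2]: 5 consistent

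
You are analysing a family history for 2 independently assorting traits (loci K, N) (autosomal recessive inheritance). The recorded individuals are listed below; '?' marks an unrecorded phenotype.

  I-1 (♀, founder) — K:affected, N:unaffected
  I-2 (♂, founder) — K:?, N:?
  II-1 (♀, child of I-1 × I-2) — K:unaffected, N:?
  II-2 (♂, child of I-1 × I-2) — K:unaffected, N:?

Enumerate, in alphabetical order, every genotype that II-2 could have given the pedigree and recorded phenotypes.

II-2 ∈ {Kk NN, Kk Nn, Kk nn}

K/I-1 aff ·: kk
K/I-2 ? ·: KK|Kk
K/II-1 un I-1×I-2: Kk
K/II-2 un I-1×I-2: Kk
⇒ K over [I-1,I-2,II-1,II-2]: 2 consistent
N/I-1 un ·: NN|Nn
N/I-2 ? ·: NN|Nn|nn
N/II-1 ? I-1×I-2: NN|Nn|nn
N/II-2 ? I-1×I-2: NN|Nn|nn
⇒ N over [I-1,I-2,II-1,II-2]: 23 consistent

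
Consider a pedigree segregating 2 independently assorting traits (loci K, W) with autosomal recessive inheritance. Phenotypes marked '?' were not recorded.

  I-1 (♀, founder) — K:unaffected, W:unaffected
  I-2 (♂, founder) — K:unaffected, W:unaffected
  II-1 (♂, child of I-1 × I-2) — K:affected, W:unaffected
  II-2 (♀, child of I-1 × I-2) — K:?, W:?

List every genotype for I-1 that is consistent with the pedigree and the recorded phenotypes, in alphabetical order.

I-1 ∈ {Kk WW, Kk Ww}

K/I-1 un ·: Kk
K/I-2 un ·: Kk
K/II-1 aff I-1×I-2: kk
K/II-2 ? I-1×I-2: KK|Kk|kk
⇒ K over [I-1,I-2,II-1,II-2]: 3 consistent
W/I-1 un ·: WW|Ww
W/I-2 un ·: WW|Ww
W/II-1 un I-1×I-2: WW|Ww
W/II-2 ? I-1×I-2: WW|Ww|ww
⇒ W over [I-1,I-2,II-1,II-2]: 15 consistent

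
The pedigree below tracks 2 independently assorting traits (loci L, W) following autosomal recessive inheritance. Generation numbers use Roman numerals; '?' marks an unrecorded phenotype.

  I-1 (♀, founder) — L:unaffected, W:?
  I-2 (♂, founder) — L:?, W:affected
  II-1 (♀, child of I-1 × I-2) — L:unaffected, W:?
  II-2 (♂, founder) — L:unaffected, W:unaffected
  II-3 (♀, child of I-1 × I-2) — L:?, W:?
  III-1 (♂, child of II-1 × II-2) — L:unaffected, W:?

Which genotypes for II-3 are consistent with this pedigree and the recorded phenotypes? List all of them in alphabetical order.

L/I-1 un ·: LL|Ll
L/I-2 ? ·: LL|Ll|ll
L/II-1 un I-1×I-2: LL|Ll
L/II-2 un ·: LL|Ll
L/II-3 ? I-1×I-2: LL|Ll|ll
L/III-1 un II-1×II-2: LL|Ll
⇒ L over [I-1,I-2,II-1,II-2,II-3,III-1]: 64 consistent
W/I-1 ? ·: WW|Ww|ww
W/I-2 aff ·: ww
W/II-1 ? I-1×I-2: Ww|ww
W/II-2 un ·: WW|Ww
W/II-3 ? I-1×I-2: Ww|ww
W/III-1 ? II-1×II-2: WW|Ww|ww
⇒ W over [I-1,I-2,II-1,II-2,II-3,III-1]: 24 consistent

II-3 ∈ {LL Ww, LL ww, Ll Ww, Ll ww, ll Ww, ll ww}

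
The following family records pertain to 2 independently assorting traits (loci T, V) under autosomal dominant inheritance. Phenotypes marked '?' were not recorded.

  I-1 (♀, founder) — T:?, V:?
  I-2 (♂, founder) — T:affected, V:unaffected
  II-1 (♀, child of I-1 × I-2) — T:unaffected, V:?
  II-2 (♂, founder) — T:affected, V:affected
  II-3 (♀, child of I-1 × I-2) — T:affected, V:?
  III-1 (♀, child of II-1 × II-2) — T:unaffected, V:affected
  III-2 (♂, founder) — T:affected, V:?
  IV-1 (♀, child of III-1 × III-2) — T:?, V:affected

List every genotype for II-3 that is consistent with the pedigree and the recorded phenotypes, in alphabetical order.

T/I-1 ? ·: tt|Tt
T/I-2 aff ·: Tt
T/II-1 un I-1×I-2: tt
T/II-2 aff ·: Tt
T/II-3 aff I-1×I-2: Tt|TT
T/III-1 un II-1×II-2: tt
T/III-2 aff ·: Tt|TT
T/IV-1 ? III-1×III-2: tt|Tt
⇒ T over [I-1,I-2,II-1,II-2,II-3,III-1,III-2,IV-1]: 9 consistent
V/I-1 ? ·: vv|Vv|VV
V/I-2 un ·: vv
V/II-1 ? I-1×I-2: vv|Vv
V/II-2 aff ·: Vv|VV
V/II-3 ? I-1×I-2: vv|Vv
V/III-1 aff II-1×II-2: Vv|VV
V/III-2 ? ·: vv|Vv|VV
V/IV-1 aff III-1×III-2: Vv|VV
⇒ V over [I-1,I-2,II-1,II-2,II-3,III-1,III-2,IV-1]: 84 consistent

II-3 ∈ {TT Vv, TT vv, Tt Vv, Tt vv}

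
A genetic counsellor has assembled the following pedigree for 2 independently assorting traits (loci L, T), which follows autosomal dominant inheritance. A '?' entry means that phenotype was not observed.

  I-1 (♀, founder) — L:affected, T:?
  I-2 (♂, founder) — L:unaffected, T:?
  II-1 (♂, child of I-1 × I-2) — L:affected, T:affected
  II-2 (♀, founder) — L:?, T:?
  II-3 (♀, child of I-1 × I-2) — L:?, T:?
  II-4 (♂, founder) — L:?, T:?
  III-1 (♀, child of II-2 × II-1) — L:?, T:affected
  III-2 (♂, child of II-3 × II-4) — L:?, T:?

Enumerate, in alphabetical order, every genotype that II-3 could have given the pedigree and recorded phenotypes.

L/I-1 aff ·: Ll|LL
L/I-2 un ·: ll
L/II-1 aff I-1×I-2: Ll
L/II-2 ? ·: ll|Ll|LL
L/II-3 ? I-1×I-2: ll|Ll
L/II-4 ? ·: ll|Ll|LL
L/III-1 ? II-2×II-1: ll|Ll|LL
L/III-2 ? II-3×II-4: ll|Ll|LL
⇒ L over [I-1,I-2,II-1,II-2,II-3,II-4,III-1,III-2]: 126 consistent
T/I-1 ? ·: tt|Tt|TT
T/I-2 ? ·: tt|Tt|TT
T/II-1 aff I-1×I-2: Tt|TT
T/II-2 ? ·: tt|Tt|TT
T/II-3 ? I-1×I-2: tt|Tt|TT
T/II-4 ? ·: tt|Tt|TT
T/III-1 aff II-2×II-1: Tt|TT
T/III-2 ? II-3×II-4: tt|Tt|TT
⇒ T over [I-1,I-2,II-1,II-2,II-3,II-4,III-1,III-2]: 529 consistent

II-3 ∈ {Ll TT, Ll Tt, Ll tt, ll TT, ll Tt, ll tt}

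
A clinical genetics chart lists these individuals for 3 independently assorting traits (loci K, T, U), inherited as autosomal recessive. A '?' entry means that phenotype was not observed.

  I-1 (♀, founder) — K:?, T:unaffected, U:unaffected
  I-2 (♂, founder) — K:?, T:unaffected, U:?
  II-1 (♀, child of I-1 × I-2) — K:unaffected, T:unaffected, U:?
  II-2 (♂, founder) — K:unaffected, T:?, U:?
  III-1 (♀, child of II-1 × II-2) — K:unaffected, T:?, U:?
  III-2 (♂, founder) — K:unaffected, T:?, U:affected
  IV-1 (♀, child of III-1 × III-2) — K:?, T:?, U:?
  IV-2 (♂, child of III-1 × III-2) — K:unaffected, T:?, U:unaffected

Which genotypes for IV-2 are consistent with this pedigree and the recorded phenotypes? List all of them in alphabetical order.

IV-2 ∈ {KK TT Uu, KK Tt Uu, KK tt Uu, Kk TT Uu, Kk Tt Uu, Kk tt Uu}

K/I-1 ? ·: KK|Kk|kk
K/I-2 ? ·: KK|Kk|kk
K/II-1 un I-1×I-2: KK|Kk
K/II-2 un ·: KK|Kk
K/III-1 un II-1×II-2: KK|Kk
K/III-2 un ·: KK|Kk
K/IV-1 ? III-1×III-2: KK|Kk|kk
K/IV-2 un III-1×III-2: KK|Kk
⇒ K over [I-1,I-2,II-1,II-2,III-1,III-2,IV-1,IV-2]: 290 consistent
T/I-1 un ·: TT|Tt
T/I-2 un ·: TT|Tt
T/II-1 un I-1×I-2: TT|Tt
T/II-2 ? ·: TT|Tt|tt
T/III-1 ? II-1×II-2: TT|Tt|tt
T/III-2 ? ·: TT|Tt|tt
T/IV-1 ? III-1×III-2: TT|Tt|tt
T/IV-2 ? III-1×III-2: TT|Tt|tt
⇒ T over [I-1,I-2,II-1,II-2,III-1,III-2,IV-1,IV-2]: 409 consistent
U/I-1 un ·: UU|Uu
U/I-2 ? ·: UU|Uu|uu
U/II-1 ? I-1×I-2: UU|Uu|uu
U/II-2 ? ·: UU|Uu|uu
U/III-1 ? II-1×II-2: UU|Uu
U/III-2 aff ·: uu
U/IV-1 ? III-1×III-2: Uu|uu
U/IV-2 un III-1×III-2: Uu
⇒ U over [I-1,I-2,II-1,II-2,III-1,III-2,IV-1,IV-2]: 72 consistent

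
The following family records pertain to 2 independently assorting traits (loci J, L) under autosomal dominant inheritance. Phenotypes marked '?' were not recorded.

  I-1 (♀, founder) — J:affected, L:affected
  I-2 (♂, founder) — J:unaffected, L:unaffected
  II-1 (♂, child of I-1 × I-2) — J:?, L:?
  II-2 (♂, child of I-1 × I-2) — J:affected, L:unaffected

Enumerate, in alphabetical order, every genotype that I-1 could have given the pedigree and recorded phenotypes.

J/I-1 aff ·: Jj|JJ
J/I-2 un ·: jj
J/II-1 ? I-1×I-2: jj|Jj
J/II-2 aff I-1×I-2: Jj
⇒ J over [I-1,I-2,II-1,II-2]: 3 consistent
L/I-1 aff ·: Ll
L/I-2 un ·: ll
L/II-1 ? I-1×I-2: ll|Ll
L/II-2 un I-1×I-2: ll
⇒ L over [I-1,I-2,II-1,II-2]: 2 consistent

I-1 ∈ {JJ Ll, Jj Ll}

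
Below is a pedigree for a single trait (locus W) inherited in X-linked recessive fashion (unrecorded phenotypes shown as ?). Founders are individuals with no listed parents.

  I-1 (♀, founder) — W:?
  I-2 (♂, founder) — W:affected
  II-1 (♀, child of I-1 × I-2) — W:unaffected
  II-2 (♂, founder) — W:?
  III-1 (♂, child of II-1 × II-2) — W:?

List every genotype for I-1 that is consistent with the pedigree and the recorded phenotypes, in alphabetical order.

I-1 ∈ {X^WX^W, X^WX^w}

W/I-1 ? ·: X^WX^W|X^WX^w
W/I-2 aff ·: X^wY
W/II-1 un I-1×I-2: X^WX^w
W/II-2 ? ·: X^WY|X^wY
W/III-1 ? II-1×II-2: X^WY|X^wY
⇒ W over [I-1,I-2,II-1,II-2,III-1]: 8 consistent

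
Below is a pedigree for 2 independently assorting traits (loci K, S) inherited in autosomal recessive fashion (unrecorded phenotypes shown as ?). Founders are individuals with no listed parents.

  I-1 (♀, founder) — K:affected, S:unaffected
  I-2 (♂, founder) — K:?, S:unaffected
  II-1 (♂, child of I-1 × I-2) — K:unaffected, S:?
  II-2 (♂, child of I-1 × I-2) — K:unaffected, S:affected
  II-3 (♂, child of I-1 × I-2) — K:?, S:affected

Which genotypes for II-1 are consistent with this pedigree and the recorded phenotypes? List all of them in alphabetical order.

K/I-1 aff ·: kk
K/I-2 ? ·: KK|Kk
K/II-1 un I-1×I-2: Kk
K/II-2 un I-1×I-2: Kk
K/II-3 ? I-1×I-2: Kk|kk
⇒ K over [I-1,I-2,II-1,II-2,II-3]: 3 consistent
S/I-1 un ·: Ss
S/I-2 un ·: Ss
S/II-1 ? I-1×I-2: SS|Ss|ss
S/II-2 aff I-1×I-2: ss
S/II-3 aff I-1×I-2: ss
⇒ S over [I-1,I-2,II-1,II-2,II-3]: 3 consistent

II-1 ∈ {Kk SS, Kk Ss, Kk ss}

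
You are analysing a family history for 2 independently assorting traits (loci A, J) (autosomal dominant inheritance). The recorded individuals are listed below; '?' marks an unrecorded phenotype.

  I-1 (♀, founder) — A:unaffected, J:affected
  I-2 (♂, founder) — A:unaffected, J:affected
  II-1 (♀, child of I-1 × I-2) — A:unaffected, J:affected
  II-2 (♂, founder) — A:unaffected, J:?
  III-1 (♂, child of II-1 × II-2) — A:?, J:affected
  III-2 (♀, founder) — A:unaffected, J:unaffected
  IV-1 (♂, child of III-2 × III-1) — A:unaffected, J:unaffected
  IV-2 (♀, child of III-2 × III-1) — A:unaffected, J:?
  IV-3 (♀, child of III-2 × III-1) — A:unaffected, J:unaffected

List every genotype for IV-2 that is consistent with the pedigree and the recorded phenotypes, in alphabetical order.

IV-2 ∈ {aa Jj, aa jj}

A/I-1 un ·: aa
A/I-2 un ·: aa
A/II-1 un I-1×I-2: aa
A/II-2 un ·: aa
A/III-1 ? II-1×II-2: aa
A/III-2 un ·: aa
A/IV-1 un III-2×III-1: aa
A/IV-2 un III-2×III-1: aa
A/IV-3 un III-2×III-1: aa
⇒ A over [I-1,I-2,II-1,II-2,III-1,III-2,IV-1,IV-2,IV-3]: 1 consistent
J/I-1 aff ·: Jj|JJ
J/I-2 aff ·: Jj|JJ
J/II-1 aff I-1×I-2: Jj|JJ
J/II-2 ? ·: jj|Jj|JJ
J/III-1 aff II-1×II-2: Jj
J/III-2 un ·: jj
J/IV-1 un III-2×III-1: jj
J/IV-2 ? III-2×III-1: jj|Jj
J/IV-3 un III-2×III-1: jj
⇒ J over [I-1,I-2,II-1,II-2,III-1,III-2,IV-1,IV-2,IV-3]: 34 consistent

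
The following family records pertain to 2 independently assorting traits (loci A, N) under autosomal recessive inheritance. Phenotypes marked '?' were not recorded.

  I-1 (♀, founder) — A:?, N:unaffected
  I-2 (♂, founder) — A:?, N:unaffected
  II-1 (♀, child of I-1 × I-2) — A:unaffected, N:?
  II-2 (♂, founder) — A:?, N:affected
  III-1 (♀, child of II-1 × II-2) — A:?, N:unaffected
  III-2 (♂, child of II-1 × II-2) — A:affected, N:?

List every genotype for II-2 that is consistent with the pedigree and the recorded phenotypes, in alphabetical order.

A/I-1 ? ·: AA|Aa|aa
A/I-2 ? ·: AA|Aa|aa
A/II-1 un I-1×I-2: Aa
A/II-2 ? ·: Aa|aa
A/III-1 ? II-1×II-2: AA|Aa|aa
A/III-2 aff II-1×II-2: aa
⇒ A over [I-1,I-2,II-1,II-2,III-1,III-2]: 35 consistent
N/I-1 un ·: NN|Nn
N/I-2 un ·: NN|Nn
N/II-1 ? I-1×I-2: NN|Nn
N/II-2 aff ·: nn
N/III-1 un II-1×II-2: Nn
N/III-2 ? II-1×II-2: Nn|nn
⇒ N over [I-1,I-2,II-1,II-2,III-1,III-2]: 10 consistent

II-2 ∈ {Aa nn, aa nn}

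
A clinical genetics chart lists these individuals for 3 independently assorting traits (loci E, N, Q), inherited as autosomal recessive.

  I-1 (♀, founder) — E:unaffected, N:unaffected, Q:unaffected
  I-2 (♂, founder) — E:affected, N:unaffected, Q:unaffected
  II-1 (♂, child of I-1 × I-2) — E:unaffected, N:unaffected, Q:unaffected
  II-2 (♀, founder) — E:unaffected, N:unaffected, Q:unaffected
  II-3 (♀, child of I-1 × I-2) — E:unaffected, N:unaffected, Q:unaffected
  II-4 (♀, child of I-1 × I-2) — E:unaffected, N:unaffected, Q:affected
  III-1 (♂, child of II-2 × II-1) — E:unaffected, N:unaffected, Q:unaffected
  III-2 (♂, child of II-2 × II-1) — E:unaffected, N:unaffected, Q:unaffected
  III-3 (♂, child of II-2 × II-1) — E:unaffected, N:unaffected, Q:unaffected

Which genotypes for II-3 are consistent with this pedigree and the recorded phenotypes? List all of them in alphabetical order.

E/I-1 un ·: EE|Ee
E/I-2 aff ·: ee
E/II-1 un I-1×I-2: Ee
E/II-2 un ·: EE|Ee
E/II-3 un I-1×I-2: Ee
E/II-4 un I-1×I-2: Ee
E/III-1 un II-2×II-1: EE|Ee
E/III-2 un II-2×II-1: EE|Ee
E/III-3 un II-2×II-1: EE|Ee
⇒ E over [I-1,I-2,II-1,II-2,II-3,II-4,III-1,III-2,III-3]: 32 consistent
N/I-1 un ·: NN|Nn
N/I-2 un ·: NN|Nn
N/II-1 un I-1×I-2: NN|Nn
N/II-2 un ·: NN|Nn
N/II-3 un I-1×I-2: NN|Nn
N/II-4 un I-1×I-2: NN|Nn
N/III-1 un II-2×II-1: NN|Nn
N/III-2 un II-2×II-1: NN|Nn
N/III-3 un II-2×II-1: NN|Nn
⇒ N over [I-1,I-2,II-1,II-2,II-3,II-4,III-1,III-2,III-3]: 309 consistent
Q/I-1 un ·: Qq
Q/I-2 un ·: Qq
Q/II-1 un I-1×I-2: QQ|Qq
Q/II-2 un ·: QQ|Qq
Q/II-3 un I-1×I-2: QQ|Qq
Q/II-4 aff I-1×I-2: qq
Q/III-1 un II-2×II-1: QQ|Qq
Q/III-2 un II-2×II-1: QQ|Qq
Q/III-3 un II-2×II-1: QQ|Qq
⇒ Q over [I-1,I-2,II-1,II-2,II-3,II-4,III-1,III-2,III-3]: 50 consistent

II-3 ∈ {Ee NN QQ, Ee NN Qq, Ee Nn QQ, Ee Nn Qq}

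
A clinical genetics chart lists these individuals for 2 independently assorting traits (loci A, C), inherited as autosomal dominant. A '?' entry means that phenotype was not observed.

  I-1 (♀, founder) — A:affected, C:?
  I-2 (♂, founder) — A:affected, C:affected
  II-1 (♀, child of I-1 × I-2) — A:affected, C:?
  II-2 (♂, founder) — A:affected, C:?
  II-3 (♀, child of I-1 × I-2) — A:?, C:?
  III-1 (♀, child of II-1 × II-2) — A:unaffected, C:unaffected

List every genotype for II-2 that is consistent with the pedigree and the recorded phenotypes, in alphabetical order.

A/I-1 aff ·: Aa|AA
A/I-2 aff ·: Aa|AA
A/II-1 aff I-1×I-2: Aa
A/II-2 aff ·: Aa
A/II-3 ? I-1×I-2: aa|Aa|AA
A/III-1 un II-1×II-2: aa
⇒ A over [I-1,I-2,II-1,II-2,II-3,III-1]: 7 consistent
C/I-1 ? ·: cc|Cc|CC
C/I-2 aff ·: Cc|CC
C/II-1 ? I-1×I-2: cc|Cc
C/II-2 ? ·: cc|Cc
C/II-3 ? I-1×I-2: cc|Cc|CC
C/III-1 un II-1×II-2: cc
⇒ C over [I-1,I-2,II-1,II-2,II-3,III-1]: 30 consistent

II-2 ∈ {Aa Cc, Aa cc}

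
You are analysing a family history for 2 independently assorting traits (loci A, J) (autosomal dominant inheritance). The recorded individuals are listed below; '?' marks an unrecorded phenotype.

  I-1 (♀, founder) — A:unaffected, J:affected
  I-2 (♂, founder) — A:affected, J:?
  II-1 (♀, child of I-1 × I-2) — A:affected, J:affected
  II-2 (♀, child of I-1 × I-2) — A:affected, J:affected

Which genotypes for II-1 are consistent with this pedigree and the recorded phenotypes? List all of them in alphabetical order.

II-1 ∈ {Aa JJ, Aa Jj}

A/I-1 un ·: aa
A/I-2 aff ·: Aa|AA
A/II-1 aff I-1×I-2: Aa
A/II-2 aff I-1×I-2: Aa
⇒ A over [I-1,I-2,II-1,II-2]: 2 consistent
J/I-1 aff ·: Jj|JJ
J/I-2 ? ·: jj|Jj|JJ
J/II-1 aff I-1×I-2: Jj|JJ
J/II-2 aff I-1×I-2: Jj|JJ
⇒ J over [I-1,I-2,II-1,II-2]: 15 consistent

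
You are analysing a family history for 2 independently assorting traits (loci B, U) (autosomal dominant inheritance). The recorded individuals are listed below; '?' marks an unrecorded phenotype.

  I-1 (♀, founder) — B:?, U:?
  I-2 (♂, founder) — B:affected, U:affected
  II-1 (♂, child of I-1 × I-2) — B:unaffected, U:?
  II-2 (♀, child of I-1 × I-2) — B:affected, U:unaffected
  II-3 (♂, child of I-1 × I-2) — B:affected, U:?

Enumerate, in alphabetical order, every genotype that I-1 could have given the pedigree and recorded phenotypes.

B/I-1 ? ·: bb|Bb
B/I-2 aff ·: Bb
B/II-1 un I-1×I-2: bb
B/II-2 aff I-1×I-2: Bb|BB
B/II-3 aff I-1×I-2: Bb|BB
⇒ B over [I-1,I-2,II-1,II-2,II-3]: 5 consistent
U/I-1 ? ·: uu|Uu
U/I-2 aff ·: Uu
U/II-1 ? I-1×I-2: uu|Uu|UU
U/II-2 un I-1×I-2: uu
U/II-3 ? I-1×I-2: uu|Uu|UU
⇒ U over [I-1,I-2,II-1,II-2,II-3]: 13 consistent

I-1 ∈ {Bb Uu, Bb uu, bb Uu, bb uu}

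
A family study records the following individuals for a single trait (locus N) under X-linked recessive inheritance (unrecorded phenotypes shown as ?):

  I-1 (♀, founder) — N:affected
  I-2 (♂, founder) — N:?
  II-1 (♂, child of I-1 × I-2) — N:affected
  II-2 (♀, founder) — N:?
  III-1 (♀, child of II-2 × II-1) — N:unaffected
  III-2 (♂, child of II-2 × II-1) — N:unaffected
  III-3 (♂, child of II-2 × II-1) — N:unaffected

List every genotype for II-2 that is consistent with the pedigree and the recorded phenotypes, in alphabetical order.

II-2 ∈ {X^NX^N, X^NX^n}

N/I-1 aff ·: X^nX^n
N/I-2 ? ·: X^NY|X^nY
N/II-1 aff I-1×I-2: X^nY
N/II-2 ? ·: X^NX^N|X^NX^n
N/III-1 un II-2×II-1: X^NX^n
N/III-2 un II-2×II-1: X^NY
N/III-3 un II-2×II-1: X^NY
⇒ N over [I-1,I-2,II-1,II-2,III-1,III-2,III-3]: 4 consistent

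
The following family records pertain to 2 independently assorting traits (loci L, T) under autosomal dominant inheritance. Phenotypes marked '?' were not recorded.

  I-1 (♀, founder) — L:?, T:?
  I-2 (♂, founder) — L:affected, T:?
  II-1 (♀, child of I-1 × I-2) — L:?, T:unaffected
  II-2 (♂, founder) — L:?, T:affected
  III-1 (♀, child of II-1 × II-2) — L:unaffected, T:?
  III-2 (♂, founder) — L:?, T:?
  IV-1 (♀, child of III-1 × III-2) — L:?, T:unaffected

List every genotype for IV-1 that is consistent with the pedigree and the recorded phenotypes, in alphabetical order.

IV-1 ∈ {Ll tt, ll tt}

L/I-1 ? ·: ll|Ll|LL
L/I-2 aff ·: Ll|LL
L/II-1 ? I-1×I-2: ll|Ll
L/II-2 ? ·: ll|Ll
L/III-1 un II-1×II-2: ll
L/III-2 ? ·: ll|Ll|LL
L/IV-1 ? III-1×III-2: ll|Ll
⇒ L over [I-1,I-2,II-1,II-2,III-1,III-2,IV-1]: 56 consistent
T/I-1 ? ·: tt|Tt
T/I-2 ? ·: tt|Tt
T/II-1 un I-1×I-2: tt
T/II-2 aff ·: Tt|TT
T/III-1 ? II-1×II-2: tt|Tt
T/III-2 ? ·: tt|Tt
T/IV-1 un III-1×III-2: tt
⇒ T over [I-1,I-2,II-1,II-2,III-1,III-2,IV-1]: 24 consistent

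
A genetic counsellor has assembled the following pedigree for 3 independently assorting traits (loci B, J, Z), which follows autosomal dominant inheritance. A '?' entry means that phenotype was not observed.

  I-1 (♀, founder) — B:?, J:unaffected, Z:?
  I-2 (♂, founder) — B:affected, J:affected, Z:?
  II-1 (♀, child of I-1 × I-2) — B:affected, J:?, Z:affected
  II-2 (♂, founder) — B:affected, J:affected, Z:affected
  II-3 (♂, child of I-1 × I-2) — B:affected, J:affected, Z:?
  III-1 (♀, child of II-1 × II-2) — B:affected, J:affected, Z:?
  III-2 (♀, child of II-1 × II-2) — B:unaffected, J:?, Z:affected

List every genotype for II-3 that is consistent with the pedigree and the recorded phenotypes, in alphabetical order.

B/I-1 ? ·: bb|Bb|BB
B/I-2 aff ·: Bb|BB
B/II-1 aff I-1×I-2: Bb
B/II-2 aff ·: Bb
B/II-3 aff I-1×I-2: Bb|BB
B/III-1 aff II-1×II-2: Bb|BB
B/III-2 un II-1×II-2: bb
⇒ B over [I-1,I-2,II-1,II-2,II-3,III-1,III-2]: 16 consistent
J/I-1 un ·: jj
J/I-2 aff ·: Jj|JJ
J/II-1 ? I-1×I-2: jj|Jj
J/II-2 aff ·: Jj|JJ
J/II-3 aff I-1×I-2: Jj
J/III-1 aff II-1×II-2: Jj|JJ
J/III-2 ? II-1×II-2: jj|Jj|JJ
⇒ J over [I-1,I-2,II-1,II-2,II-3,III-1,III-2]: 23 consistent
Z/I-1 ? ·: zz|Zz|ZZ
Z/I-2 ? ·: zz|Zz|ZZ
Z/II-1 aff I-1×I-2: Zz|ZZ
Z/II-2 aff ·: Zz|ZZ
Z/II-3 ? I-1×I-2: zz|Zz|ZZ
Z/III-1 ? II-1×II-2: zz|Zz|ZZ
Z/III-2 aff II-1×II-2: Zz|ZZ
⇒ Z over [I-1,I-2,II-1,II-2,II-3,III-1,III-2]: 170 consistent

II-3 ∈ {BB Jj ZZ, BB Jj Zz, BB Jj zz, Bb Jj ZZ, Bb Jj Zz, Bb Jj zz}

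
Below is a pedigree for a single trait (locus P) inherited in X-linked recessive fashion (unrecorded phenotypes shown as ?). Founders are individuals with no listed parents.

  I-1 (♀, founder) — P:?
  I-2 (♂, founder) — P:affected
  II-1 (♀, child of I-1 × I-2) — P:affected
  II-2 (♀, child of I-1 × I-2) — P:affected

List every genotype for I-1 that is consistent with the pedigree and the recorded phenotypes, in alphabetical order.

I-1 ∈ {X^PX^p, X^pX^p}

P/I-1 ? ·: X^PX^p|X^pX^p
P/I-2 aff ·: X^pY
P/II-1 aff I-1×I-2: X^pX^p
P/II-2 aff I-1×I-2: X^pX^p
⇒ P over [I-1,I-2,II-1,II-2]: 2 consistent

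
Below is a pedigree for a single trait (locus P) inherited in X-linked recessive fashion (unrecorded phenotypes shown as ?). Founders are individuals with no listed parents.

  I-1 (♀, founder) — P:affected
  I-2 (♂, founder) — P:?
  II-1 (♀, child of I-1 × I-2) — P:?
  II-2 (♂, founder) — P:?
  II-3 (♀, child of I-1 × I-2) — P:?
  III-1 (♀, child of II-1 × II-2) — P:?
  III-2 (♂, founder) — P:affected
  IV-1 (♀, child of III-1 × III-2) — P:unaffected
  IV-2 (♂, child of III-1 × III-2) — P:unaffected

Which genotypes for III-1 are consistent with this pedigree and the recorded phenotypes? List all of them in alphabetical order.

III-1 ∈ {X^PX^P, X^PX^p}

P/I-1 aff ·: X^pX^p
P/I-2 ? ·: X^PY|X^pY
P/II-1 ? I-1×I-2: X^PX^p|X^pX^p
P/II-2 ? ·: X^PY|X^pY
P/II-3 ? I-1×I-2: X^PX^p|X^pX^p
P/III-1 ? II-1×II-2: X^PX^P|X^PX^p
P/III-2 aff ·: X^pY
P/IV-1 un III-1×III-2: X^PX^p
P/IV-2 un III-1×III-2: X^PY
⇒ P over [I-1,I-2,II-1,II-2,II-3,III-1,III-2,IV-1,IV-2]: 4 consistent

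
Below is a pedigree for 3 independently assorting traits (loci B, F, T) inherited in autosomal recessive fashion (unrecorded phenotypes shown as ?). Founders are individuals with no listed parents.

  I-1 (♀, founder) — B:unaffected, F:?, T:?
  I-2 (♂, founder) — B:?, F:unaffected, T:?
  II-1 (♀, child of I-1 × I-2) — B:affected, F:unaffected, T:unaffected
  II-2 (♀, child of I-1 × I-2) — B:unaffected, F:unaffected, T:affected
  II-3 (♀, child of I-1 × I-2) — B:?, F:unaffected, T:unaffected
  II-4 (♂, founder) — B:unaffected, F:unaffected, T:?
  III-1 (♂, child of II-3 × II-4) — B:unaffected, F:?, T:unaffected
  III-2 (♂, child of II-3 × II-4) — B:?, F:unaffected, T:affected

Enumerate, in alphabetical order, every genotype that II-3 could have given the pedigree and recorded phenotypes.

B/I-1 un ·: Bb
B/I-2 ? ·: Bb|bb
B/II-1 aff I-1×I-2: bb
B/II-2 un I-1×I-2: BB|Bb
B/II-3 ? I-1×I-2: BB|Bb|bb
B/II-4 un ·: BB|Bb
B/III-1 un II-3×II-4: BB|Bb
B/III-2 ? II-3×II-4: BB|Bb|bb
⇒ B over [I-1,I-2,II-1,II-2,II-3,II-4,III-1,III-2]: 49 consistent
F/I-1 ? ·: FF|Ff|ff
F/I-2 un ·: FF|Ff
F/II-1 un I-1×I-2: FF|Ff
F/II-2 un I-1×I-2: FF|Ff
F/II-3 un I-1×I-2: FF|Ff
F/II-4 un ·: FF|Ff
F/III-1 ? II-3×II-4: FF|Ff|ff
F/III-2 un II-3×II-4: FF|Ff
⇒ F over [I-1,I-2,II-1,II-2,II-3,II-4,III-1,III-2]: 205 consistent
T/I-1 ? ·: Tt|tt
T/I-2 ? ·: Tt|tt
T/II-1 un I-1×I-2: TT|Tt
T/II-2 aff I-1×I-2: tt
T/II-3 un I-1×I-2: Tt
T/II-4 ? ·: Tt|tt
T/III-1 un II-3×II-4: TT|Tt
T/III-2 aff II-3×II-4: tt
⇒ T over [I-1,I-2,II-1,II-2,II-3,II-4,III-1,III-2]: 12 consistent

II-3 ∈ {BB FF Tt, BB Ff Tt, Bb FF Tt, Bb Ff Tt, bb FF Tt, bb Ff Tt}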